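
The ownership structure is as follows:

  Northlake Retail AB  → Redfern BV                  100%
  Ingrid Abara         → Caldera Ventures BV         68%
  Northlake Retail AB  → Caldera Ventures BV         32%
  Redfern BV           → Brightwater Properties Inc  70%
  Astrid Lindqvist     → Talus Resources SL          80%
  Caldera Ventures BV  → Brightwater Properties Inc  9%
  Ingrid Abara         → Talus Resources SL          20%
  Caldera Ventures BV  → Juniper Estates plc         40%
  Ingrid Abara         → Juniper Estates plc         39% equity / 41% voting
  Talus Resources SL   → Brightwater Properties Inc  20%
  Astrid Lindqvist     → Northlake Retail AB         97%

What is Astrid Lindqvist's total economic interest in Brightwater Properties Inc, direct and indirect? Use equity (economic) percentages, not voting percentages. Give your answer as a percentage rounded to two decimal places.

Astrid reaches Brightwater along 3 paths.
Via Talus: 80% × 20% = 16%.
Via Northlake → Redfern: 97% × 100% × 70% = 67.9%.
Via Northlake → Caldera: 97% × 32% × 9% = 2.7936%.
Total: 16% + 67.9% + 2.7936% = 86.6936%.
Rounded: 86.69%.

86.69%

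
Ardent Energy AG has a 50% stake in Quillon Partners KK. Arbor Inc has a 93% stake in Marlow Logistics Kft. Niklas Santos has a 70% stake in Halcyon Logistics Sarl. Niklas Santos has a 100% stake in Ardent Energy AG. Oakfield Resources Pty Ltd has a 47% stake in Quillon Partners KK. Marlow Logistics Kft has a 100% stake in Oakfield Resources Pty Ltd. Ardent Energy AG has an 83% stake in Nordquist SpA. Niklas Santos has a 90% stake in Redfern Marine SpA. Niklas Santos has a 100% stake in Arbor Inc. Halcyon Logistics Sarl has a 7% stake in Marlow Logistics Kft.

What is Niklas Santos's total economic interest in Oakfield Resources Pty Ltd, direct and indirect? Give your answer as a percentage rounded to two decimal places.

Niklas reaches Oakfield along 2 paths.
Via Halcyon → Marlow: 70% × 7% × 100% = 4.9%.
Via Arbor → Marlow: 100% × 93% × 100% = 93%.
Total: 4.9% + 93% = 97.9%.
Rounded: 97.90%.

97.90%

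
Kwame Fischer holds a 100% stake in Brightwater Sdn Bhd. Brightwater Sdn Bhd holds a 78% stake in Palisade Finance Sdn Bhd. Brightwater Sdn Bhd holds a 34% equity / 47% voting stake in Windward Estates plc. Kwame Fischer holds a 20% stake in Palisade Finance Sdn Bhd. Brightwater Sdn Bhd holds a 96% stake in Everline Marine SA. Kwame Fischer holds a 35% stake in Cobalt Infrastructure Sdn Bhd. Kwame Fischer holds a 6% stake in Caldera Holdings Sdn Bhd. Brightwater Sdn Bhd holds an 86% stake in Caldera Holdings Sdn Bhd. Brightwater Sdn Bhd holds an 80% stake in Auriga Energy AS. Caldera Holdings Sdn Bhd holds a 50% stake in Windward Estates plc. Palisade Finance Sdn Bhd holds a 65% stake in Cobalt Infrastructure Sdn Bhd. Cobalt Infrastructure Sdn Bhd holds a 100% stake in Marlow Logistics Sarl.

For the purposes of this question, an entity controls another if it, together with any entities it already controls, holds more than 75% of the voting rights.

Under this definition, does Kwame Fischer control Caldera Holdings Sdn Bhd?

Kwame holds 100% of Brightwater, so Kwame controls Brightwater.
Kwame and Brightwater together hold 6% + 86% = 92% of Caldera, so Kwame controls Caldera.

Yes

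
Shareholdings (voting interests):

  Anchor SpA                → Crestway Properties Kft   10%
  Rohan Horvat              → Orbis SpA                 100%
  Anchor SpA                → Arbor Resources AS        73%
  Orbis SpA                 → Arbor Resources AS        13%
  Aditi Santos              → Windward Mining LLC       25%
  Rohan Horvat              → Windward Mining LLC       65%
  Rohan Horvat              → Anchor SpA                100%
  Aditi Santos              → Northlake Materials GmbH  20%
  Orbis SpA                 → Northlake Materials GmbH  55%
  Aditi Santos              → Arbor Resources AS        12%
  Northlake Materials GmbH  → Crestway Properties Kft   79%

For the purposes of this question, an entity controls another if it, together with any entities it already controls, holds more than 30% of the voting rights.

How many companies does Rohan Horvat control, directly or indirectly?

Rohan holds 100% of Orbis, so Rohan controls Orbis.
Rohan holds 65% of Windward, so Rohan controls Windward.
Rohan holds 100% of Anchor, so Rohan controls Anchor.
Orbis holds 55% of Northlake, so Rohan controls Northlake.
Anchor and Orbis together hold 73% + 13% = 86% of Arbor, so Rohan controls Arbor.
Northlake and Anchor together hold 79% + 10% = 89% of Crestway, so Rohan controls Crestway.
Rohan controls 6 companies.

6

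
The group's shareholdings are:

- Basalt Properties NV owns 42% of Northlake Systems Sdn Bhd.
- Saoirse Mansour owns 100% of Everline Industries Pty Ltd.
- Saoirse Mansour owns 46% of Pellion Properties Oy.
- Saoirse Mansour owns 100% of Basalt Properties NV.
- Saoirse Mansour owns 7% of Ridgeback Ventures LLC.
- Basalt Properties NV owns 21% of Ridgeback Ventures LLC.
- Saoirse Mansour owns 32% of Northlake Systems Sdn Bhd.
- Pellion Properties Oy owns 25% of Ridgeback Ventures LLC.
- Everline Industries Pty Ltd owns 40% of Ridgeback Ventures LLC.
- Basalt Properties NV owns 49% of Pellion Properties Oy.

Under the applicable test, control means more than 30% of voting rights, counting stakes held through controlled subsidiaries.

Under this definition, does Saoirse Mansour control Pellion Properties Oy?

Saoirse holds 100% of Basalt, so Saoirse controls Basalt.
Basalt and Saoirse together hold 49% + 46% = 95% of Pellion, so Saoirse controls Pellion.

Yes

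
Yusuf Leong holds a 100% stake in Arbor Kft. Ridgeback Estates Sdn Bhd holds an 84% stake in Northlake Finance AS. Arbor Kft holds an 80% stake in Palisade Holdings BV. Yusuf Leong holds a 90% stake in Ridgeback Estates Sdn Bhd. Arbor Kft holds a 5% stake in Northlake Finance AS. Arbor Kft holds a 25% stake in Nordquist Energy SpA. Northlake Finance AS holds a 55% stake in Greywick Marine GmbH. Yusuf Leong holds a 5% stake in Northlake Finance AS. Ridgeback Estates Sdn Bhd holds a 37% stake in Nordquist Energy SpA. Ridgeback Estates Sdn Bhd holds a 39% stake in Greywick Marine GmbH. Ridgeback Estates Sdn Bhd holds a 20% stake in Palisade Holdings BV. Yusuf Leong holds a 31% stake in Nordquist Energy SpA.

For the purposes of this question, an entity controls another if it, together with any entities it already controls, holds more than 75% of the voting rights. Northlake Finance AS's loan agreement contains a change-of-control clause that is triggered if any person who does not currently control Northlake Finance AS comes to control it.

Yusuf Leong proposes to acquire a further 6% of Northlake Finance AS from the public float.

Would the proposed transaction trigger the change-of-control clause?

No

The purchase changes only Yusuf's holdings, so Yusuf is the only person who could newly come to control Northlake.
Yusuf holds 100% of Arbor, so Yusuf controls Arbor.
Yusuf holds 90% of Ridgeback, so Yusuf controls Ridgeback.
Arbor and Ridgeback and Yusuf together hold 5% + 84% + 5% = 94% of Northlake, so Yusuf controls Northlake.
So Yusuf already controls Northlake before the transaction.
After the purchase, Yusuf's direct stake in Northlake rises to 5% + 6% = 11%.
Yusuf controlled Northlake already, so this is not a new person acquiring control; every other person's position is unchanged or reduced.
No new person acquires control, so the clause is not triggered.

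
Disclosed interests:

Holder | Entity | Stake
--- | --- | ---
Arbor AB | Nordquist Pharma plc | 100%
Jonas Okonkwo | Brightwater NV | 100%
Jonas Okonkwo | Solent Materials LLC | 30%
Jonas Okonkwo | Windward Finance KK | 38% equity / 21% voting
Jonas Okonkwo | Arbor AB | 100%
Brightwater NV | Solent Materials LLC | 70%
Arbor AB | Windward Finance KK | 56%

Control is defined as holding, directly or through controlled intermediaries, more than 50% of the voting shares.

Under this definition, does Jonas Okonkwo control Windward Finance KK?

Jonas holds 100% of Arbor, so Jonas controls Arbor.
Jonas and Arbor together hold 21% + 56% = 77% of Windward, so Jonas controls Windward.

Yes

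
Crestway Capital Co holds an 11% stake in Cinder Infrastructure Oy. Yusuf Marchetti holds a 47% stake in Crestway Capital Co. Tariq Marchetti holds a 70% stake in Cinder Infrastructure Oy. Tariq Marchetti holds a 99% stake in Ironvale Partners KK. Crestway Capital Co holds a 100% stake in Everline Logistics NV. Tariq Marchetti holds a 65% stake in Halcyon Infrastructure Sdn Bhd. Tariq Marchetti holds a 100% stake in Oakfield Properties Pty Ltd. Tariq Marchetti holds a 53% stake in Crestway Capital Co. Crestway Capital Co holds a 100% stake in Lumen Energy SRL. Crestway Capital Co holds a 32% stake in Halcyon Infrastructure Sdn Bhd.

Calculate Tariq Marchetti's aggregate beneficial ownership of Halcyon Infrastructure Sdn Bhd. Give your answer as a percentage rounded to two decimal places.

Tariq reaches Halcyon along 2 paths.
Direct stake: 65% = 65%.
Via Crestway: 53% × 32% = 16.96%.
Total: 65% + 16.96% = 81.96%.

81.96%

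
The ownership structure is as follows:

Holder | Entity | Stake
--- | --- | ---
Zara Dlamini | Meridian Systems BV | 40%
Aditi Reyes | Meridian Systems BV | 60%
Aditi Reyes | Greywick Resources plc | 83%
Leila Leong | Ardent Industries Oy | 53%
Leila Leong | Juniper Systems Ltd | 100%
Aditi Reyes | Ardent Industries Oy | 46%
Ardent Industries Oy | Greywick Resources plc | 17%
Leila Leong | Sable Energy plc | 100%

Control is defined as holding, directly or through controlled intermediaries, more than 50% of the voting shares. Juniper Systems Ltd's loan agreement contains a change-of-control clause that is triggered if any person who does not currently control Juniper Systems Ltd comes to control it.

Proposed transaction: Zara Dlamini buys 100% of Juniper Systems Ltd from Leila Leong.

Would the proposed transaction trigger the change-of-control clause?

The purchase adds only to Zara's holdings (Leila's stake shrinks), so Zara is the only person who could newly come to control Juniper.
Zara's largest direct stake is 40% in Meridian, which does not meet the threshold, so Zara controls no company.
Neither Zara nor any entity Zara controls holds any voting interest in Juniper.
So before the transaction, Zara does not control Juniper.
After the purchase, Zara holds 100% of Juniper directly, and Leila's stake falls to 0%.
Zara holds 100% of Juniper, so Zara controls Juniper.
Zara did not control Juniper before and does after, so the clause is triggered.

Yes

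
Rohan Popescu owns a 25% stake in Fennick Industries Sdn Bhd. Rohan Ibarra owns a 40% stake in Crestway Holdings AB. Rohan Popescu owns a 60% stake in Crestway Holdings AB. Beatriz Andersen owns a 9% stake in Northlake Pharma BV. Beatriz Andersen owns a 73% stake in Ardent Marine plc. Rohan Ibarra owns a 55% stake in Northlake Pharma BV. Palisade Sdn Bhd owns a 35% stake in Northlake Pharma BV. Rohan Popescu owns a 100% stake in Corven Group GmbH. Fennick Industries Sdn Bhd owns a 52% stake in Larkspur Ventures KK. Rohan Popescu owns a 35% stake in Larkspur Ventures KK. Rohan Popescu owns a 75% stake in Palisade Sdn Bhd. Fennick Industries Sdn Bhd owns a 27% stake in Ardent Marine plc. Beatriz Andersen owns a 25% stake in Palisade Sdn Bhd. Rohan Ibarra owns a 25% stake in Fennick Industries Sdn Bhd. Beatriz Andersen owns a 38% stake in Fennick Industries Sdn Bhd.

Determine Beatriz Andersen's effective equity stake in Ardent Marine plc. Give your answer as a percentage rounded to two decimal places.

83.26%

Beatriz reaches Ardent along 2 paths.
Direct stake: 73% = 73%.
Via Fennick: 38% × 27% = 10.26%.
Total: 73% + 10.26% = 83.26%.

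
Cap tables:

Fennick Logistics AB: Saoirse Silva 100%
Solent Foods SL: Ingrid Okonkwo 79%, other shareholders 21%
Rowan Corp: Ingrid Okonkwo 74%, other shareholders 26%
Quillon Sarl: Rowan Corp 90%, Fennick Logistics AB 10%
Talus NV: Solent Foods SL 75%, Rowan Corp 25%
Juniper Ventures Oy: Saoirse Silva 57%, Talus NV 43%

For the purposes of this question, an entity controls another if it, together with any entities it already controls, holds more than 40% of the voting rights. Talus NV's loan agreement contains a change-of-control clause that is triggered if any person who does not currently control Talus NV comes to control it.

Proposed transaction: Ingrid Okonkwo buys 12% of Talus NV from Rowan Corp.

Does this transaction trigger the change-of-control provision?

No

The purchase adds only to Ingrid's holdings (Rowan's stake shrinks), so Ingrid is the only person who could newly come to control Talus.
Ingrid holds 74% of Rowan, so Ingrid controls Rowan.
Ingrid holds 79% of Solent, so Ingrid controls Solent.
Solent and Rowan together hold 75% + 25% = 100% of Talus, so Ingrid controls Talus.
So Ingrid already controls Talus before the transaction.
After the purchase, Ingrid holds 12% of Talus directly, and Rowan's stake falls to 13%.
Ingrid controlled Talus already, so this is not a new person acquiring control; every other person's position is unchanged or reduced.
No new person acquires control, so the clause is not triggered.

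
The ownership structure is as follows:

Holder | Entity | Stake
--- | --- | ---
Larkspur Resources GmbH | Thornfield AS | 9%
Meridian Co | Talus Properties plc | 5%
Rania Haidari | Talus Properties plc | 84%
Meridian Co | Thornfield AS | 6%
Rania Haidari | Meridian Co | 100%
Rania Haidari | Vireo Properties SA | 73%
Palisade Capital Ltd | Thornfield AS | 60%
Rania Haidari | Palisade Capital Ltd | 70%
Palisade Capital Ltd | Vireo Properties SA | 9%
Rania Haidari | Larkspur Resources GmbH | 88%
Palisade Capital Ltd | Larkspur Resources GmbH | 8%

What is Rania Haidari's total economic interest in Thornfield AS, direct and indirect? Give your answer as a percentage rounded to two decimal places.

Rania reaches Thornfield along 4 paths.
Via Palisade: 70% × 60% = 42%.
Via Meridian: 100% × 6% = 6%.
Via Larkspur: 88% × 9% = 7.92%.
Via Palisade → Larkspur: 70% × 8% × 9% = 0.504%.
Total: 42% + 6% + 7.92% + 0.504% = 56.424%.
Rounded: 56.42%.

56.42%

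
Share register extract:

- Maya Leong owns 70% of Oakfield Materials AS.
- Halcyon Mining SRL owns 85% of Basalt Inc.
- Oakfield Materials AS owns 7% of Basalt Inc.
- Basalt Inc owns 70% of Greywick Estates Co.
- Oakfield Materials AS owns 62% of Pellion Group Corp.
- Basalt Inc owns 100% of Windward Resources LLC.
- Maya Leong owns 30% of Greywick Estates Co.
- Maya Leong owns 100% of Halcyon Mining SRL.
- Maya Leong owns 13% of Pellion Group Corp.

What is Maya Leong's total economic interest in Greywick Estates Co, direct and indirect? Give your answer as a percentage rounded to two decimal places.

92.93%

Maya reaches Greywick along 3 paths.
Via Halcyon → Basalt: 100% × 85% × 70% = 59.5%.
Via Oakfield → Basalt: 70% × 7% × 70% = 3.43%.
Direct stake: 30% = 30%.
Total: 59.5% + 3.43% + 30% = 92.93%.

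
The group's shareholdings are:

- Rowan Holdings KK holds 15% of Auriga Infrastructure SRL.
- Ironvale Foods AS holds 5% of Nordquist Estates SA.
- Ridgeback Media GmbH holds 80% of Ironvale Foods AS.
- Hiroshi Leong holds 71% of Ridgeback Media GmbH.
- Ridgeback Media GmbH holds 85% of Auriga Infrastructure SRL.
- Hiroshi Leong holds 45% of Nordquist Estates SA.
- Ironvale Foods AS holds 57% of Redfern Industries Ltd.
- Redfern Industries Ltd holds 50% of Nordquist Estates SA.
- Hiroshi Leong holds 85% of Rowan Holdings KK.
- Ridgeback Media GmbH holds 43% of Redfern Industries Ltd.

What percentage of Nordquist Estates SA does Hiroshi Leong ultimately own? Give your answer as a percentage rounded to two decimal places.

Hiroshi reaches Nordquist along 4 paths.
Via Ridgeback → Redfern: 71% × 43% × 50% = 15.265%.
Via Ridgeback → Ironvale → Redfern: 71% × 80% × 57% × 50% = 16.188%.
Direct stake: 45% = 45%.
Via Ridgeback → Ironvale: 71% × 80% × 5% = 2.84%.
Total: 15.265% + 16.188% + 45% + 2.84% = 79.293%.
Rounded: 79.29%.

79.29%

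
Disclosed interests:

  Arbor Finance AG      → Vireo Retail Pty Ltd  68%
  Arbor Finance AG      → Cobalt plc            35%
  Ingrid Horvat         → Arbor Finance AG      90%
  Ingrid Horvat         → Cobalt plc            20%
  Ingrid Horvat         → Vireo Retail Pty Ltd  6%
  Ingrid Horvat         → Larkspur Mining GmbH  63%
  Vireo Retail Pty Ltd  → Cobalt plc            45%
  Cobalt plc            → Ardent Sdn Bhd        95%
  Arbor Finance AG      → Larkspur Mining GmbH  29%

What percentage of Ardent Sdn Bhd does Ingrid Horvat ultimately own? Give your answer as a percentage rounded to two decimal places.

Ingrid reaches Ardent along 4 paths.
Via Cobalt: 20% × 95% = 19%.
Via Arbor → Cobalt: 90% × 35% × 95% = 29.925%.
Via Vireo → Cobalt: 6% × 45% × 95% = 2.565%.
Via Arbor → Vireo → Cobalt: 90% × 68% × 45% × 95% = 26.163%.
Total: 19% + 29.925% + 2.565% + 26.163% = 77.653%.
Rounded: 77.65%.

77.65%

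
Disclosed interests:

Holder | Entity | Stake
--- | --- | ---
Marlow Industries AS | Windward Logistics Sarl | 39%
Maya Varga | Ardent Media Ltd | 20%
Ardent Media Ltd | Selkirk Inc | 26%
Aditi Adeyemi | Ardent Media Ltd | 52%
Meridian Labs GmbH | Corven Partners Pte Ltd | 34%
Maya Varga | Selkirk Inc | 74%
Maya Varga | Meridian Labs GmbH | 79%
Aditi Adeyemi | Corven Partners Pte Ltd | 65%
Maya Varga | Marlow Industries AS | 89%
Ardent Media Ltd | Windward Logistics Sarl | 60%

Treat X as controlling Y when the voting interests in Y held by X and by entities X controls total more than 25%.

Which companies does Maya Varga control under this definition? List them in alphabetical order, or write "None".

Corven Partners Pte Ltd, Marlow Industries AS, Meridian Labs GmbH, Selkirk Inc, Windward Logistics Sarl

Maya holds 79% of Meridian, so Maya controls Meridian.
Maya holds 89% of Marlow, so Maya controls Marlow.
Meridian holds 34% of Corven, so Maya controls Corven.
Maya holds 74% of Selkirk, so Maya controls Selkirk.
Marlow holds 39% of Windward, so Maya controls Windward.
No other company's threshold is met.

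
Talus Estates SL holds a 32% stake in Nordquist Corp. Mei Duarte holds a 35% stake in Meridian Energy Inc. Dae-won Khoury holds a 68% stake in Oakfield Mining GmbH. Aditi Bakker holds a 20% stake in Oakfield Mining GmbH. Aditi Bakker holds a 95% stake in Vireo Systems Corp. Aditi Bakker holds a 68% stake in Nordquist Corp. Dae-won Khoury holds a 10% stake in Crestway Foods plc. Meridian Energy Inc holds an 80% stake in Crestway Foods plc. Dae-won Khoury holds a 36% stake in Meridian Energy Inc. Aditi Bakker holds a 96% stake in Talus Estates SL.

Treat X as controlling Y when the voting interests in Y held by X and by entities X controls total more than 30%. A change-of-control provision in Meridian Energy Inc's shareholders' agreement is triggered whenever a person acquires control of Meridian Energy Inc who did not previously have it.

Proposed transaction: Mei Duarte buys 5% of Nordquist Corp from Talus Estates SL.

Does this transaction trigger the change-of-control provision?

The purchase adds only to Mei's holdings (Talus's stake shrinks), so Mei is the only person who could newly come to control Meridian.
Mei holds 35% of Meridian, so Mei controls Meridian.
So Mei already controls Meridian before the transaction.
After the purchase, Mei holds 5% of Nordquist directly, and Talus's stake falls to 27%.
Mei controlled Meridian already, so this is not a new person acquiring control; every other person's position is unchanged or reduced.
No new person acquires control, so the clause is not triggered.

No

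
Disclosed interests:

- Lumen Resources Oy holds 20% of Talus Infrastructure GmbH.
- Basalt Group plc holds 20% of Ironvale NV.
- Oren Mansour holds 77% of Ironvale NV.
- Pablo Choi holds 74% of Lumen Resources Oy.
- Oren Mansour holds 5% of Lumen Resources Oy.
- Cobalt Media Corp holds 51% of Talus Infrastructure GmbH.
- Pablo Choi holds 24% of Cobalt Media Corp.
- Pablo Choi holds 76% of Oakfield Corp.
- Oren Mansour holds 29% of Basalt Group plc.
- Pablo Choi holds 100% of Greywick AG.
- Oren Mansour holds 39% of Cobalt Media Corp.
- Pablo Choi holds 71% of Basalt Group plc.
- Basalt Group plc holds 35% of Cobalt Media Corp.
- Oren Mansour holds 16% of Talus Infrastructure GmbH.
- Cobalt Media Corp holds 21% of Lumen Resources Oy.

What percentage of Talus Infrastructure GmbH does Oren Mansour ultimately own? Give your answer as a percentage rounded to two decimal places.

Oren reaches Talus along 6 paths.
Via Basalt → Cobalt → Lumen: 29% × 35% × 21% × 20% = 0.4263%.
Via Cobalt → Lumen: 39% × 21% × 20% = 1.638%.
Via Lumen: 5% × 20% = 1%.
Direct stake: 16% = 16%.
Via Basalt → Cobalt: 29% × 35% × 51% = 5.1765%.
Via Cobalt: 39% × 51% = 19.89%.
Total: 0.4263% + 1.638% + 1% + 16% + 5.1765% + 19.89% = 44.1308%.
Rounded: 44.13%.

44.13%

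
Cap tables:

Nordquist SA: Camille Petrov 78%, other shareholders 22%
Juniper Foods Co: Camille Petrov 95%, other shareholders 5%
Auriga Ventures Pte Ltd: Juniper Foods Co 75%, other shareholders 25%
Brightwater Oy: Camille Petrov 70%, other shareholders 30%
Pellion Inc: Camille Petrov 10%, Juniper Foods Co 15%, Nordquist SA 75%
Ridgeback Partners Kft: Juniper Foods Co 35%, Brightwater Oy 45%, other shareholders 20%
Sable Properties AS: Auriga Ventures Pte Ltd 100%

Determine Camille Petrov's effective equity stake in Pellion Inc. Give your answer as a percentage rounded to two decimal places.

82.75%

Camille reaches Pellion along 3 paths.
Direct stake: 10% = 10%.
Via Juniper: 95% × 15% = 14.25%.
Via Nordquist: 78% × 75% = 58.5%.
Total: 10% + 14.25% + 58.5% = 82.75%.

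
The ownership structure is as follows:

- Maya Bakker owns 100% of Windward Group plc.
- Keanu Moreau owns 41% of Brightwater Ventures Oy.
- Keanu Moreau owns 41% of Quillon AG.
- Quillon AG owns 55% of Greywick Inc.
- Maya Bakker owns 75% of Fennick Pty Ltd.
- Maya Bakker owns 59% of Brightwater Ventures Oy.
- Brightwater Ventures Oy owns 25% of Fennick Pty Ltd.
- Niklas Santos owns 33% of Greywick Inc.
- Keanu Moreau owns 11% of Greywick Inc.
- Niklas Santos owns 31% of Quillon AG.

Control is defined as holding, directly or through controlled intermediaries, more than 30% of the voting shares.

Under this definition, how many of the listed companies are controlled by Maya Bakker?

3

Maya holds 59% of Brightwater, so Maya controls Brightwater.
Maya holds 100% of Windward, so Maya controls Windward.
Maya and Brightwater together hold 75% + 25% = 100% of Fennick, so Maya controls Fennick.
No other company's threshold is met.
Maya controls 3 companies.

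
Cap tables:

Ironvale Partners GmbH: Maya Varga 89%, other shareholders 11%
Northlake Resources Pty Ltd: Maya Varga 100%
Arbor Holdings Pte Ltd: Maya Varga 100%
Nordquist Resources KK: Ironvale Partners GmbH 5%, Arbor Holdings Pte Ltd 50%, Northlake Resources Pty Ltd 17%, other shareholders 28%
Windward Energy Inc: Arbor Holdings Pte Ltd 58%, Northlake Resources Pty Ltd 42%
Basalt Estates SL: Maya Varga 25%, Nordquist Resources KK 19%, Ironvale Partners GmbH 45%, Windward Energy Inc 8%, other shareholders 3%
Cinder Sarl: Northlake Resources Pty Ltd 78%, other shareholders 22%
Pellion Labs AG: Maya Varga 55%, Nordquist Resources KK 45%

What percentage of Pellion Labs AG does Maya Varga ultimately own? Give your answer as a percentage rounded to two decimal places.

Maya reaches Pellion along 4 paths.
Direct stake: 55% = 55%.
Via Ironvale → Nordquist: 89% × 5% × 45% = 2.0025%.
Via Arbor → Nordquist: 100% × 50% × 45% = 22.5%.
Via Northlake → Nordquist: 100% × 17% × 45% = 7.65%.
Total: 55% + 2.0025% + 22.5% + 7.65% = 87.1525%.
Rounded: 87.15%.

87.15%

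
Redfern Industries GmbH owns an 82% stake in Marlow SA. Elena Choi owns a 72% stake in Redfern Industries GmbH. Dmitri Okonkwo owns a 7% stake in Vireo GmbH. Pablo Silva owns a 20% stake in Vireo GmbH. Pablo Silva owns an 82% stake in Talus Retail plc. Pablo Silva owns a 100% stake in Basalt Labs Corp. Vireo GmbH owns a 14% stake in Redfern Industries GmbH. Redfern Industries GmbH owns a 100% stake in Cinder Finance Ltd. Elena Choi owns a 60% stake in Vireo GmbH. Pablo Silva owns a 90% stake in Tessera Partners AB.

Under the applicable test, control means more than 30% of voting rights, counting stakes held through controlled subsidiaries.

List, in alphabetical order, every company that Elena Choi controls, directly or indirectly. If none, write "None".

Cinder Finance Ltd, Marlow SA, Redfern Industries GmbH, Vireo GmbH

Elena holds 60% of Vireo, so Elena controls Vireo.
Vireo and Elena together hold 14% + 72% = 86% of Redfern, so Elena controls Redfern.
Redfern holds 100% of Cinder, so Elena controls Cinder.
Redfern holds 82% of Marlow, so Elena controls Marlow.
No other company's threshold is met.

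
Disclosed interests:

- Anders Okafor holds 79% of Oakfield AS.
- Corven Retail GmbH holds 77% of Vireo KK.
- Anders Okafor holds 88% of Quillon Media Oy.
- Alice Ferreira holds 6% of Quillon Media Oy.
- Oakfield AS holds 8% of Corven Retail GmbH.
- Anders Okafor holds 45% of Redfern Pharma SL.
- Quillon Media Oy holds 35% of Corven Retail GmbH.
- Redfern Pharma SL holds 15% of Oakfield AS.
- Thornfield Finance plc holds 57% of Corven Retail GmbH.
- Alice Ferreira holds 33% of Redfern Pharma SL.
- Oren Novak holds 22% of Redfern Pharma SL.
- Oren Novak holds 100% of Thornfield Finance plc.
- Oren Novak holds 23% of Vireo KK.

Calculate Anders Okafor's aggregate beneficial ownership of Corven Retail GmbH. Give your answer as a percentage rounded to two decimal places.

Anders reaches Corven along 3 paths.
Via Oakfield: 79% × 8% = 6.32%.
Via Redfern → Oakfield: 45% × 15% × 8% = 0.54%.
Via Quillon: 88% × 35% = 30.8%.
Total: 6.32% + 0.54% + 30.8% = 37.66%.

37.66%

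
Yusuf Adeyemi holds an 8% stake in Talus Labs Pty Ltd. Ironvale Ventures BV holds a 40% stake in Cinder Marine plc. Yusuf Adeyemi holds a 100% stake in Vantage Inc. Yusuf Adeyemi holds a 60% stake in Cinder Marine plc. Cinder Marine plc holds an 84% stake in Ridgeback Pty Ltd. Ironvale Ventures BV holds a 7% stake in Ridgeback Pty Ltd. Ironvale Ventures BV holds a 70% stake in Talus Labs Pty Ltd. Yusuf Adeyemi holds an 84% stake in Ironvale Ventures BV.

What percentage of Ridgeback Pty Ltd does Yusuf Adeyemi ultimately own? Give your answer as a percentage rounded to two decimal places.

Yusuf reaches Ridgeback along 3 paths.
Via Cinder: 60% × 84% = 50.4%.
Via Ironvale → Cinder: 84% × 40% × 84% = 28.224%.
Via Ironvale: 84% × 7% = 5.88%.
Total: 50.4% + 28.224% + 5.88% = 84.504%.
Rounded: 84.50%.

84.50%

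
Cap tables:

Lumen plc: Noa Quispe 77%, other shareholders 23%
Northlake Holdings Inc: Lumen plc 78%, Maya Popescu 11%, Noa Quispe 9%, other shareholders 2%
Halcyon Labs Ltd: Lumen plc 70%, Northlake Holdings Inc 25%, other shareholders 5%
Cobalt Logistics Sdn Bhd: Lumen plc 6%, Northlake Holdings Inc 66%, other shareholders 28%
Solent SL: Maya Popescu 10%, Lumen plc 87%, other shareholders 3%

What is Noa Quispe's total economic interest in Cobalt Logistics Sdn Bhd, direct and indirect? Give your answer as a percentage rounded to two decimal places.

Noa reaches Cobalt along 3 paths.
Via Lumen: 77% × 6% = 4.62%.
Via Lumen → Northlake: 77% × 78% × 66% = 39.6396%.
Via Northlake: 9% × 66% = 5.94%.
Total: 4.62% + 39.6396% + 5.94% = 50.1996%.
Rounded: 50.20%.

50.20%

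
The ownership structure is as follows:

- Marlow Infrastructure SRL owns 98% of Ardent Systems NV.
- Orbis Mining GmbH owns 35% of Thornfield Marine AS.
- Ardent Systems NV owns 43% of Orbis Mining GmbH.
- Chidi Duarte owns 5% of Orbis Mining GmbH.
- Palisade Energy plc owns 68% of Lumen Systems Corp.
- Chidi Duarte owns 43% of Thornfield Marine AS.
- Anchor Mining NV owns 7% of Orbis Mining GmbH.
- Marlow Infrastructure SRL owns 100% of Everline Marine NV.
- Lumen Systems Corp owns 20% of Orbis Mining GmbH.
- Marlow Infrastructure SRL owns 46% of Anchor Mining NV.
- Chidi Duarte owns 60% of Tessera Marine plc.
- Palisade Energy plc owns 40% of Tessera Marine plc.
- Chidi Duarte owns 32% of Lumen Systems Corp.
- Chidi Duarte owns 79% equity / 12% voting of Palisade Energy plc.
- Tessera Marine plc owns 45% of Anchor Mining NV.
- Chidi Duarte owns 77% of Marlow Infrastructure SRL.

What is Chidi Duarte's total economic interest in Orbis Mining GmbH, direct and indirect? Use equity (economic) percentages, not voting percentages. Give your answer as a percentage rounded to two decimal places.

Chidi reaches Orbis along 7 paths.
Via Marlow → Ardent: 77% × 98% × 43% = 32.4478%.
Via Lumen: 32% × 20% = 6.4%.
Via Palisade → Lumen: 79% × 68% × 20% = 10.744%.
Via Marlow → Anchor: 77% × 46% × 7% = 2.4794%.
Via Tessera → Anchor: 60% × 45% × 7% = 1.89%.
Via Palisade → Tessera → Anchor: 79% × 40% × 45% × 7% = 0.9954%.
Direct stake: 5% = 5%.
Total: 32.4478% + 6.4% + 10.744% + 2.4794% + 1.89% + 0.9954% + 5% = 59.9566%.
Rounded: 59.96%.

59.96%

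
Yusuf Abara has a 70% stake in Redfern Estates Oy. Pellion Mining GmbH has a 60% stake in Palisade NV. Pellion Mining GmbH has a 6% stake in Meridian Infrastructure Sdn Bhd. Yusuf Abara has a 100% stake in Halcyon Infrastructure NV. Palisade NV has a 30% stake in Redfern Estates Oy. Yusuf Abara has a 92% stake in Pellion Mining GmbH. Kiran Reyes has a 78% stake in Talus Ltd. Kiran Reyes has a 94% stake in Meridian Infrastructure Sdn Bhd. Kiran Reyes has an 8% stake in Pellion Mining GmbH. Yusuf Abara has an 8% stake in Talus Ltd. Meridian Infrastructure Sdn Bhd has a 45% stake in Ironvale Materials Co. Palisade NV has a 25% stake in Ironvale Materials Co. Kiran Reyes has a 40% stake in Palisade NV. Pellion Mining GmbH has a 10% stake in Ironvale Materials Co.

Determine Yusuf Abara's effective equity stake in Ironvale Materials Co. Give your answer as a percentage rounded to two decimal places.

25.48%

Yusuf reaches Ironvale along 3 paths.
Via Pellion: 92% × 10% = 9.2%.
Via Pellion → Palisade: 92% × 60% × 25% = 13.8%.
Via Pellion → Meridian: 92% × 6% × 45% = 2.484%.
Total: 9.2% + 13.8% + 2.484% = 25.484%.
Rounded: 25.48%.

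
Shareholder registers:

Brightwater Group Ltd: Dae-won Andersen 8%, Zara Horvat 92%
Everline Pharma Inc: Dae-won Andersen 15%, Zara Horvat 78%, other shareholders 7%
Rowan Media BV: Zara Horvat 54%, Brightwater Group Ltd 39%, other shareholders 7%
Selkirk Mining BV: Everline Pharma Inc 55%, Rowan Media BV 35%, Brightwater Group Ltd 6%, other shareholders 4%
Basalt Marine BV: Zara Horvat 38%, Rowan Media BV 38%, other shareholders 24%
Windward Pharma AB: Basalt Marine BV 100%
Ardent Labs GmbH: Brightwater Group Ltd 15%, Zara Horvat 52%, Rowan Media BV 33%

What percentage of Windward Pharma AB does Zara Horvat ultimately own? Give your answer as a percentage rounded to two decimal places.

Zara reaches Windward along 3 paths.
Via Basalt: 38% × 100% = 38%.
Via Rowan → Basalt: 54% × 38% × 100% = 20.52%.
Via Brightwater → Rowan → Basalt: 92% × 39% × 38% × 100% = 13.6344%.
Total: 38% + 20.52% + 13.6344% = 72.1544%.
Rounded: 72.15%.

72.15%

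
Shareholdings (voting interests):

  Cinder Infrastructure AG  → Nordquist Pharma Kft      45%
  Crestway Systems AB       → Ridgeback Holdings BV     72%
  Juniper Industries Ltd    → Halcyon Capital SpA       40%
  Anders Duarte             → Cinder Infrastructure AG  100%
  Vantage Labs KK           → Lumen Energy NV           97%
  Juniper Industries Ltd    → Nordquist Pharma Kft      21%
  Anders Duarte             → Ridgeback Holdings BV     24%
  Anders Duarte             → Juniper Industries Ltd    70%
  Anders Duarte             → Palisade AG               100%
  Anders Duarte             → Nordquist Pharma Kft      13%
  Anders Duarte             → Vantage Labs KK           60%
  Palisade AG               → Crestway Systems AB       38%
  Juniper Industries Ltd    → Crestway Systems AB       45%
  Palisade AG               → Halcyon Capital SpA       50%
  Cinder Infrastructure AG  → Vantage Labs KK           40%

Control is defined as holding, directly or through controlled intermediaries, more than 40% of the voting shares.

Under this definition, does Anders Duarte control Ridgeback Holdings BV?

Yes

Anders holds 70% of Juniper, so Anders controls Juniper.
Anders holds 100% of Palisade, so Anders controls Palisade.
Juniper and Palisade together hold 45% + 38% = 83% of Crestway, so Anders controls Crestway.
Crestway and Anders together hold 72% + 24% = 96% of Ridgeback, so Anders controls Ridgeback.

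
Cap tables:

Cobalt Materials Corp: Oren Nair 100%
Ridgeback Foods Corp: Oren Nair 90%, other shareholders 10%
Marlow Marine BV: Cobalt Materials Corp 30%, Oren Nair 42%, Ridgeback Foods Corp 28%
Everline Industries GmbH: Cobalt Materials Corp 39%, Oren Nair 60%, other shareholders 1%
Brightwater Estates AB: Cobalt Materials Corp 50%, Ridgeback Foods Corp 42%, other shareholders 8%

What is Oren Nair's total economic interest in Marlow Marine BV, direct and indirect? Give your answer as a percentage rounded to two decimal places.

97.20%

Oren reaches Marlow along 3 paths.
Via Cobalt: 100% × 30% = 30%.
Direct stake: 42% = 42%.
Via Ridgeback: 90% × 28% = 25.2%.
Total: 30% + 42% + 25.2% = 97.2%.
Rounded: 97.20%.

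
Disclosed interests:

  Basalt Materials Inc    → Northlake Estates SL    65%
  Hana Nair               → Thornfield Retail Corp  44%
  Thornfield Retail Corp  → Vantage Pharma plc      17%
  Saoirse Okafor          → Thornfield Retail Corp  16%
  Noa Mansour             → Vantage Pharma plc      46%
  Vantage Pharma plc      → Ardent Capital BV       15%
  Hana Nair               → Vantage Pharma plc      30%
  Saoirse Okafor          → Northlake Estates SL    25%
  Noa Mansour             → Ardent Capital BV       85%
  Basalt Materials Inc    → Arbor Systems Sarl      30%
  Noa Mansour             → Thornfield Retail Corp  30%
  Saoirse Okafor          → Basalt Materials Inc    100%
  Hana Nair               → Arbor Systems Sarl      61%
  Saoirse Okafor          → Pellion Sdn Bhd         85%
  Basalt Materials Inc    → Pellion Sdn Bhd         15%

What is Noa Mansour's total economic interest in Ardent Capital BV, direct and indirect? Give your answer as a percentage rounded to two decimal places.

Noa reaches Ardent along 3 paths.
Direct stake: 85% = 85%.
Via Thornfield → Vantage: 30% × 17% × 15% = 0.765%.
Via Vantage: 46% × 15% = 6.9%.
Total: 85% + 0.765% + 6.9% = 92.665%.
Rounded: 92.67%.

92.67%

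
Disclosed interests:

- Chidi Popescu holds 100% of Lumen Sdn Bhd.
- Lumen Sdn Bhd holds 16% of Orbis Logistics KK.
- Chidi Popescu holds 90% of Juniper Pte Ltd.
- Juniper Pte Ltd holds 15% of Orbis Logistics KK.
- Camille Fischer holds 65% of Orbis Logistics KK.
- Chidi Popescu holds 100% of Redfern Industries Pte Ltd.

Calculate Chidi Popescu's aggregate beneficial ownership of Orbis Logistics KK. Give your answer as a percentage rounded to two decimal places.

Chidi reaches Orbis along 2 paths.
Via Juniper: 90% × 15% = 13.5%.
Via Lumen: 100% × 16% = 16%.
Total: 13.5% + 16% = 29.5%.
Rounded: 29.50%.

29.50%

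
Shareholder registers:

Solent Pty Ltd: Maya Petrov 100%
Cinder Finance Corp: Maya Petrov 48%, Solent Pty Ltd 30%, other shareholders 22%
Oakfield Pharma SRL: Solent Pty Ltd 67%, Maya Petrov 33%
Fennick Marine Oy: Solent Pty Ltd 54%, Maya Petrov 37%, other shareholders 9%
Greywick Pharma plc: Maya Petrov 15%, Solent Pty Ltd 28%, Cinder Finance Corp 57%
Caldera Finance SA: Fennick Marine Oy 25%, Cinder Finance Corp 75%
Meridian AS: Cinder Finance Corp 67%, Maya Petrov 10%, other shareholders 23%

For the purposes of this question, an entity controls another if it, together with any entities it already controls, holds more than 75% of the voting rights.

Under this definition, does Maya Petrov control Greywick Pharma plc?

Yes

Maya holds 100% of Solent, so Maya controls Solent.
Maya and Solent together hold 48% + 30% = 78% of Cinder, so Maya controls Cinder.
Maya and Solent and Cinder together hold 15% + 28% + 57% = 100% of Greywick, so Maya controls Greywick.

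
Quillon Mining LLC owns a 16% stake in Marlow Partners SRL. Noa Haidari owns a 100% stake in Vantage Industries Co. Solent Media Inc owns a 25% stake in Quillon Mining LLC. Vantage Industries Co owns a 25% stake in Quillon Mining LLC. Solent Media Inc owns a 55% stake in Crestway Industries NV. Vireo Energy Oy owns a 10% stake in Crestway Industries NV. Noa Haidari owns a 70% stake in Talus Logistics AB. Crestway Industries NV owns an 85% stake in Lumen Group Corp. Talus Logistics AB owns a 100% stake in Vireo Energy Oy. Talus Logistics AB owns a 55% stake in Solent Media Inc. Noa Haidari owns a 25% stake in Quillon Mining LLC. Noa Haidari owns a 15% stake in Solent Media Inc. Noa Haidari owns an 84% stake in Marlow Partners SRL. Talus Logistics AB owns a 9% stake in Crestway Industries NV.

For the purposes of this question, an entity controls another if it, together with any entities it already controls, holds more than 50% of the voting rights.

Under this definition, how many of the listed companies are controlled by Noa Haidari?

Noa holds 70% of Talus, so Noa controls Talus.
Noa holds 100% of Vantage, so Noa controls Vantage.
Talus holds 100% of Vireo, so Noa controls Vireo.
Noa and Talus together hold 15% + 55% = 70% of Solent, so Noa controls Solent.
Noa and Vantage and Solent together hold 25% + 25% + 25% = 75% of Quillon, so Noa controls Quillon.
Talus and Vireo and Solent together hold 9% + 10% + 55% = 74% of Crestway, so Noa controls Crestway.
Noa and Quillon together hold 84% + 16% = 100% of Marlow, so Noa controls Marlow.
Crestway holds 85% of Lumen, so Noa controls Lumen.
Noa controls 8 companies.

8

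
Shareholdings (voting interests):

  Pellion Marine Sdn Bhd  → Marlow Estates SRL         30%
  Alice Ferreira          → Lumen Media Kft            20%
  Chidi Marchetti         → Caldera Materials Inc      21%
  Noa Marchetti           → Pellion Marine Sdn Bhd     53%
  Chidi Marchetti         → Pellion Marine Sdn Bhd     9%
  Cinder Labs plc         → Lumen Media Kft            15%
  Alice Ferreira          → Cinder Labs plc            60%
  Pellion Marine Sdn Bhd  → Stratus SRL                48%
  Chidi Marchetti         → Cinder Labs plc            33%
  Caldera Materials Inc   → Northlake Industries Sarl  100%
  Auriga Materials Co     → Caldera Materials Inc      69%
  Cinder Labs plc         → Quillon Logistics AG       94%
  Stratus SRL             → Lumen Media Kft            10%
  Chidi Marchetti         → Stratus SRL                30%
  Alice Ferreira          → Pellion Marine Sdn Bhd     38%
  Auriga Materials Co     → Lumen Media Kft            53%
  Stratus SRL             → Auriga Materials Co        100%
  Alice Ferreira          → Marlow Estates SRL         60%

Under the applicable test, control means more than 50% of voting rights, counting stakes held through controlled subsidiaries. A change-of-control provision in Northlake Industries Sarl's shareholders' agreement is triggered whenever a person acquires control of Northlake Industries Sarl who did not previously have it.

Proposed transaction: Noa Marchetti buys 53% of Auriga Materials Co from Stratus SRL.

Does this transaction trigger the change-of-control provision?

Yes

The purchase adds only to Noa's holdings (Stratus's stake shrinks), so Noa is the only person who could newly come to control Northlake.
Noa holds 53% of Pellion, so Noa controls Pellion.
Neither Noa nor any entity Noa controls holds any voting interest in Northlake.
So before the transaction, Noa does not control Northlake.
After the purchase, Noa holds 53% of Auriga directly, and Stratus's stake falls to 47%.
Noa holds 53% of Auriga, so Noa controls Auriga.
Auriga holds 69% of Caldera, so Noa controls Caldera.
Caldera holds 100% of Northlake, so Noa controls Northlake.
Noa did not control Northlake before and does after, so the clause is triggered.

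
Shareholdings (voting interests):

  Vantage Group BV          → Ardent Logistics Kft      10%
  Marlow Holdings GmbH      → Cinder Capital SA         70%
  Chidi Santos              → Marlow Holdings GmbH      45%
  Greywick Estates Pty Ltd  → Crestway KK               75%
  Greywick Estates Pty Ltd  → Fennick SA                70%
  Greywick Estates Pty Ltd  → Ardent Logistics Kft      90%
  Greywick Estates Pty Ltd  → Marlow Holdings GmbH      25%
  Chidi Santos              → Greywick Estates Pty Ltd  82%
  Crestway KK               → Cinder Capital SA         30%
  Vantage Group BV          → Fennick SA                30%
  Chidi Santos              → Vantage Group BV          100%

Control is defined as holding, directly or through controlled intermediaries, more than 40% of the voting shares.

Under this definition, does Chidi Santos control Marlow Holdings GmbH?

Chidi holds 82% of Greywick, so Chidi controls Greywick.
Chidi and Greywick together hold 45% + 25% = 70% of Marlow, so Chidi controls Marlow.

Yes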